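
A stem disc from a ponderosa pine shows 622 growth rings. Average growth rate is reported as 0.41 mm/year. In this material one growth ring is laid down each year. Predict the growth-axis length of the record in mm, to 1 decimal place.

The record spans 622 years at 0.41 mm per year.
Predicted length = 0.41 mm/year × 622 years = 255.0 mm.

255.0 mm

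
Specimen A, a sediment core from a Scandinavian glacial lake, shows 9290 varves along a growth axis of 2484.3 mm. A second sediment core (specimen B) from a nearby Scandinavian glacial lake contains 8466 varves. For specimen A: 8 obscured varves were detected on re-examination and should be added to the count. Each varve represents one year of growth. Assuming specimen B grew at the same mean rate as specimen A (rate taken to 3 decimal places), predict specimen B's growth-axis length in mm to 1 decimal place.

2260.4 mm

Specimen A: correcting the raw count gives 9290 + 8 = 9298 true varves.
A: Extension rate ≈ 2484.3 / 9298 = 0.267 mm/yr.
B's length ≈ 0.267 × 8466 = 2260.4 mm.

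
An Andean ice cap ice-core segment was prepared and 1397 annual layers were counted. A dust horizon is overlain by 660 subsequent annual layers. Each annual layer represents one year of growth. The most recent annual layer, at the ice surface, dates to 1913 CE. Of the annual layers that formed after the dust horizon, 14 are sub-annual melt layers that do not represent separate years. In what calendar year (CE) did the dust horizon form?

660 annual layers formed after the dust horizon.
660 − 14 false = 646 true annual layers after the dust horizon.
The annual layer at the ice surface is 1913 CE, so the dust horizon dates to 1913 − 646 = 1267 CE.

1267 CE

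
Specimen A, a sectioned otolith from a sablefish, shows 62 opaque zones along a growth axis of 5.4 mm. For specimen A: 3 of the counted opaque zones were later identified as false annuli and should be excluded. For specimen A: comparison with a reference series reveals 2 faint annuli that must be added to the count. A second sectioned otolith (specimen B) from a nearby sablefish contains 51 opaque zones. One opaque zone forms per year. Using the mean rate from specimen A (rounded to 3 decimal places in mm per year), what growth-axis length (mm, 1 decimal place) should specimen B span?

4.5 mm

Specimen A: correcting the raw count gives 62 − 3 + 2 = 61 true opaque zones.
A: Extension rate ≈ 5.4 / 61 = 0.089 mm/yr.
Length of B = 0.089 × 51 = 4.5 mm.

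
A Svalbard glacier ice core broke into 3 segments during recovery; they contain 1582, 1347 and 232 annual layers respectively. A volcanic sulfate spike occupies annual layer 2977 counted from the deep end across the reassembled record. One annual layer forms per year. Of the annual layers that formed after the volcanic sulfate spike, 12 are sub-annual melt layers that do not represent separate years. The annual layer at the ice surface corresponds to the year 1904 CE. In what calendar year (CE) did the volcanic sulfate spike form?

1732 CE

Total annual layers = 1582 + 1347 + 232 = 3161.
3161 − 2977 = 184 annual layers lie beyond the volcanic sulfate spike toward the ice surface.
184 − 12 false = 172 true annual layers after the volcanic sulfate spike.
Counting back 172 years from 1904 CE places the volcanic sulfate spike in 1904 − 172 = 1732 CE.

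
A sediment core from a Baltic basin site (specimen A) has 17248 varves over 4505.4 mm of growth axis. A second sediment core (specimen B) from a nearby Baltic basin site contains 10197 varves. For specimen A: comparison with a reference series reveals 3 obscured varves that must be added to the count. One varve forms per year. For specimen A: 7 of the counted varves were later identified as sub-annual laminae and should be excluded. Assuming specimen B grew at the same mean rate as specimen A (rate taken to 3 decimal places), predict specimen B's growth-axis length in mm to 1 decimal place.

2661.4 mm

Specimen A: after corrections the count is 17248 − 7 + 3 = 17244 varves.
A: 4505.4 mm over 17244 years gives 4505.4 / 17244 ≈ 0.261 mm/yr.
Length of B = 0.261 × 10197 = 2661.4 mm.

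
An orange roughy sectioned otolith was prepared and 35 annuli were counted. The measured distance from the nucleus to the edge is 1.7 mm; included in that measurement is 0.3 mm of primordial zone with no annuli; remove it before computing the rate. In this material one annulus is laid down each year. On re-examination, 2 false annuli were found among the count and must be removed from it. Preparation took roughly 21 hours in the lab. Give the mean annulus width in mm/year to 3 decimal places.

0.042 mm/year

Correcting the raw count gives 35 − 2 = 33 true annuli.
Net length = 1.7 − 0.3 = 1.4 mm.
Mean rate = 1.4 mm / 33 years ≈ 0.042 mm/year.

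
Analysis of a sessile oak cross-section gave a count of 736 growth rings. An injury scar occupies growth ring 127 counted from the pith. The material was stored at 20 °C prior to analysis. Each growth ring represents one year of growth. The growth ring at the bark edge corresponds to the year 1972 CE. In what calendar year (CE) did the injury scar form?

736 − 127 = 609 growth rings lie beyond the injury scar toward the bark edge.
The growth ring at the bark edge is 1972 CE, so the injury scar dates to 1972 − 609 = 1363 CE.

1363 CE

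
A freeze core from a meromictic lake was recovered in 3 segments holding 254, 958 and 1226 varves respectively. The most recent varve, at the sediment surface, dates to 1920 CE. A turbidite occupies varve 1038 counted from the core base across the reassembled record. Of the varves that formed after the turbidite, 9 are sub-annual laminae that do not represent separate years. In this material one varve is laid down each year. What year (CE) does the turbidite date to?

Total varves = 254 + 958 + 1226 = 2438.
The turbidite sits at varve 1038 from the core base, so 2438 − 1038 = 1400 varves formed after it.
Excluding 9 false varves: 1400 − 9 = 1391.
Counting back 1391 years from 1920 CE places the turbidite in 1920 − 1391 = 529 CE.

529 CE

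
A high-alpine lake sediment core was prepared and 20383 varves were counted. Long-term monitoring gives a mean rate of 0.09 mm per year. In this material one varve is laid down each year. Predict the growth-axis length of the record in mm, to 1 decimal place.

1834.5 mm

The record spans 20383 years at 0.09 mm per year.
Length ≈ 0.09 × 20383 = 1834.5 mm.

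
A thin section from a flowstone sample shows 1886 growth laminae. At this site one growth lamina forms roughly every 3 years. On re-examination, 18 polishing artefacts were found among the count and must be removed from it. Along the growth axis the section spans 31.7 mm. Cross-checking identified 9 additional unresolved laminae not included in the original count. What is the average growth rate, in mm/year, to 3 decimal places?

0.006 mm/year

Correcting the raw count gives 1886 − 18 + 9 = 1877 true growth laminae.
1877 growth laminae at 3 years each span 1877 × 3 = 5631 years.
31.7 mm over 5631 years gives 31.7 / 5631 ≈ 0.006 mm/year.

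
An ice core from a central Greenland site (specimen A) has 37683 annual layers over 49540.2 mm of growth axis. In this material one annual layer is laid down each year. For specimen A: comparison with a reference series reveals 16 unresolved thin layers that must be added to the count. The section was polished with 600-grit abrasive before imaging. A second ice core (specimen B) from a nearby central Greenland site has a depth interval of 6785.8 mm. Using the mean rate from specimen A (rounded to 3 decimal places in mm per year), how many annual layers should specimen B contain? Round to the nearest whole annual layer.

Specimen A: correcting the raw count gives 37683 + 16 = 37699 true annual layers.
A: Mean rate = 49540.2 mm / 37699 years ≈ 1.314 mm/year.
For B, 6785.8 / 1.314 = 5164.23 years ≈ 5164 annual layers.

5164 annual layers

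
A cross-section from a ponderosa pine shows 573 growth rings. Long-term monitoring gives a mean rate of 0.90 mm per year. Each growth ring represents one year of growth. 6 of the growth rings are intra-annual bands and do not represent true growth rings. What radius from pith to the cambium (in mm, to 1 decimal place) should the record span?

510.3 mm

Correcting the raw count gives 573 − 6 = 567 true growth rings.
567 years at 0.90 mm/year gives 0.90 × 567 = 510.3 mm.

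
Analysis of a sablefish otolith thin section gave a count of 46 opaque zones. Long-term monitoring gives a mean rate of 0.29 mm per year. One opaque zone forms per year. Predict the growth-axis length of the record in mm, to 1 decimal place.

46 years of growth are recorded.
Length ≈ 0.29 × 46 = 13.3 mm.

13.3 mm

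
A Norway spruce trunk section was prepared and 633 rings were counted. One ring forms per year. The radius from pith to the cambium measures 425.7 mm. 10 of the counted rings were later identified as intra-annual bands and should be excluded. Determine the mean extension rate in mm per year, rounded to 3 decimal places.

0.683 mm per year

After corrections the count is 633 − 10 = 623 rings.
425.7 mm over 623 years gives 425.7 / 623 ≈ 0.683 mm per year.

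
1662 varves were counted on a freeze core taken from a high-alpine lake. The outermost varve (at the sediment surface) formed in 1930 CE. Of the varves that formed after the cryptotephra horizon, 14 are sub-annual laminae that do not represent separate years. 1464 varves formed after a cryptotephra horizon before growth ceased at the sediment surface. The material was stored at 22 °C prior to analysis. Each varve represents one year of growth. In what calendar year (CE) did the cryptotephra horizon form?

480 CE

1464 varves post-date the cryptotephra horizon.
1464 − 14 false = 1450 true varves after the cryptotephra horizon.
1930 − 1450 = 480 CE.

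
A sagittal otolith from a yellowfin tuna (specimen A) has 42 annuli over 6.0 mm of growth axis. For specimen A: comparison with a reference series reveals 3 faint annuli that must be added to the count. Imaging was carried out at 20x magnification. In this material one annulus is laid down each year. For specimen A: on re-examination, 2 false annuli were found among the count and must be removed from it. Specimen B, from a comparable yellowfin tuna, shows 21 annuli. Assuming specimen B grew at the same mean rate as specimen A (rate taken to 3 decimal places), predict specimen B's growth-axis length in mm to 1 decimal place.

Specimen A: correcting the raw count gives 42 − 2 + 3 = 43 true annuli.
A: 6.0 mm over 43 years gives 6.0 / 43 ≈ 0.140 mm/year.
Length of B = 0.140 × 21 = 2.9 mm.

2.9 mm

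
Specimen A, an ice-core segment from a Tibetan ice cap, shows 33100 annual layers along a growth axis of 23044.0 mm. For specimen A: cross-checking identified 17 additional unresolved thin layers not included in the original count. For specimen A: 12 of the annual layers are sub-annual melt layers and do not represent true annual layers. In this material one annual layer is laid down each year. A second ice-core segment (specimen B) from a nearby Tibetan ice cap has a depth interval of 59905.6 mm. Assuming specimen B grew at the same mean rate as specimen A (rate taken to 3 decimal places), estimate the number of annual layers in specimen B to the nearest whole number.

86071 annual layers

Specimen A: after corrections the count is 33100 − 12 + 17 = 33105 annual layers.
A: 23044.0 mm over 33105 years gives 23044.0 / 33105 ≈ 0.696 mm per year.
Specimen B: 59905.6 mm / 0.696 mm per year = 86071.26 years ≈ 86071 annual layers.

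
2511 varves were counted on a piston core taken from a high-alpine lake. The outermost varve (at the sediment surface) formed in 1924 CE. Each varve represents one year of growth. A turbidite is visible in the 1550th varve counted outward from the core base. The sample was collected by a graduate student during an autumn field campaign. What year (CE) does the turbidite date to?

963 CE

The turbidite sits at varve 1550 from the core base, so 2511 − 1550 = 961 varves formed after it.
The varve at the sediment surface is 1924 CE, so the turbidite dates to 1924 − 961 = 963 CE.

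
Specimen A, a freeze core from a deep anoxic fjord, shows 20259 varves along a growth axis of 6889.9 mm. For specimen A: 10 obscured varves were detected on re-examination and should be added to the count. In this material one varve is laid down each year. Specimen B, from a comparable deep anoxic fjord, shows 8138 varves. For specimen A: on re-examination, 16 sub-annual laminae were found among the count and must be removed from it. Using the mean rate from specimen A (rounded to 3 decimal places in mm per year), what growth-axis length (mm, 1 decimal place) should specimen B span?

Specimen A: correcting the raw count gives 20259 − 16 + 10 = 20253 true varves.
A: Mean rate = 6889.9 mm / 20253 years ≈ 0.340 mm/year.
Length of B = 0.340 × 8138 = 2766.9 mm.

2766.9 mm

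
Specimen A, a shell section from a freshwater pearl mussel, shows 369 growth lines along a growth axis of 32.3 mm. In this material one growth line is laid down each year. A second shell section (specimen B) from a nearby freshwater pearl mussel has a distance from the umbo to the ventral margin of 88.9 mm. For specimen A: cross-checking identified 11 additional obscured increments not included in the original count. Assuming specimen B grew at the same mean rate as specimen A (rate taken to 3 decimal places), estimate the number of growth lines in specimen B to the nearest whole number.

Specimen A: after corrections the count is 369 + 11 = 380 growth lines.
A: 32.3 mm over 380 years gives 32.3 / 380 ≈ 0.085 mm per year.
Specimen B: 88.9 mm / 0.085 mm per year = 1045.88 years ≈ 1046 growth lines.

1046 growth lines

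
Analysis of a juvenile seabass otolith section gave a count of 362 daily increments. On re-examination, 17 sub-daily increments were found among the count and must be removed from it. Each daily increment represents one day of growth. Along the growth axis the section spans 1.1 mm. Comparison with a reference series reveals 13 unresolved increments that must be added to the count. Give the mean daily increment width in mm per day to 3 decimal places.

Correcting the raw count gives 362 − 17 + 13 = 358 true daily increments.
Mean rate = 1.1 mm / 358 days ≈ 0.003 mm per day.

0.003 mm per day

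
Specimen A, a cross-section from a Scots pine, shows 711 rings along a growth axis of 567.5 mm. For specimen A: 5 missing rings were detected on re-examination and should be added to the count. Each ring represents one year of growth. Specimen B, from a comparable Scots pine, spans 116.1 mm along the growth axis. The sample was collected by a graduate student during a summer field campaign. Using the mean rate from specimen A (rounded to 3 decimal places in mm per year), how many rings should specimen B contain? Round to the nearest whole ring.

Specimen A: adjusted count: 711 + 5 = 716 rings.
A: Extension rate ≈ 567.5 / 716 = 0.793 mm/year.
B spans 116.1 / 0.793 = 146.41 years ≈ 146 rings.

146 rings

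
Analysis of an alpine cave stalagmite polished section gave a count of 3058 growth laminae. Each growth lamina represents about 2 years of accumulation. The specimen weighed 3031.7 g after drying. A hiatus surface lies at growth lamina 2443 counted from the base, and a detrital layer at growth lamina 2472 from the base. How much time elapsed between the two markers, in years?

58 yr

2472 − 2443 = 29 growth laminae lie between the two events.
At 2 years per growth lamina, 29 × 2 = 58 years.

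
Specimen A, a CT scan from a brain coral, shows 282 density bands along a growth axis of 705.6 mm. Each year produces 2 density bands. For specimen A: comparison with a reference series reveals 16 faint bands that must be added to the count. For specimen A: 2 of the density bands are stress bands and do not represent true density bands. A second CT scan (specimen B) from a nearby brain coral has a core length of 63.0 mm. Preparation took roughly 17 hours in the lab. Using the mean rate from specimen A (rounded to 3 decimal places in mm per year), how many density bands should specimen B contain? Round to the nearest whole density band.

Specimen A: correcting the raw count gives 282 − 2 + 16 = 296 true density bands.
Specimen A: dividing by 2 density bands per year: 296 / 2 = 148 years.
A: 705.6 mm over 148 years gives 705.6 / 148 ≈ 4.768 mm per year.
B spans 63.0 / 4.768 = 13.21 years; at 2 density bands per year that is 13.21 × 2 ≈ 26 density bands.

26 density bands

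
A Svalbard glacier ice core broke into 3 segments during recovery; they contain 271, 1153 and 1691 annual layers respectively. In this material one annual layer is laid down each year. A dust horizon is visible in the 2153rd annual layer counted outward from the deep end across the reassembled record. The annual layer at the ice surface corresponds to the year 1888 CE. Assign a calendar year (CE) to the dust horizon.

926 CE

Total annual layers = 271 + 1153 + 1691 = 3115.
3115 − 2153 = 962 annual layers lie beyond the dust horizon toward the ice surface.
The annual layer at the ice surface is 1888 CE, so the dust horizon dates to 1888 − 962 = 926 CE.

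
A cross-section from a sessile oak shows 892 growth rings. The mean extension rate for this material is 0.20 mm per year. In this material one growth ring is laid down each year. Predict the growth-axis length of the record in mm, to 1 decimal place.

178.4 mm

The record spans 892 years at 0.20 mm per year.
Predicted length = 0.20 mm/year × 892 years = 178.4 mm.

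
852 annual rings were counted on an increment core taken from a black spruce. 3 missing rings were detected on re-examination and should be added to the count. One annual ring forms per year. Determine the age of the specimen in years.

True annual ring count = 852 + 3 = 855.
At one annual ring per year, that is 855 years.

855 years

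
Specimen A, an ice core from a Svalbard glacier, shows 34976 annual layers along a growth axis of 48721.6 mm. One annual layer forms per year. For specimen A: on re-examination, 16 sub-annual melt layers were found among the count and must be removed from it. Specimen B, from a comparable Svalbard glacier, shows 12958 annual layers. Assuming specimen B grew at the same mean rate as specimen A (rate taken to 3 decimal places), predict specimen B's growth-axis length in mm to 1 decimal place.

18063.5 mm

Specimen A: correcting the raw count gives 34976 − 16 = 34960 true annual layers.
A: 48721.6 mm over 34960 years gives 48721.6 / 34960 ≈ 1.394 mm per year.
B's length ≈ 1.394 × 12958 = 18063.5 mm.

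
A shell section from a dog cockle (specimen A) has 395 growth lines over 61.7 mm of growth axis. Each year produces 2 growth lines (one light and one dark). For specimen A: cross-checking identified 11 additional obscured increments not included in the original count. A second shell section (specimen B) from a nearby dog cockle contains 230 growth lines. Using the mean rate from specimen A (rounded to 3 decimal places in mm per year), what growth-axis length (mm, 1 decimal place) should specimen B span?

35.0 mm

Specimen A: true growth line count = 395 + 11 = 406.
Specimen A: with 2 growth lines per year, 406 / 2 = 203 years.
A: Extension rate ≈ 61.7 / 203 = 0.304 mm per year.
Specimen B: 230 growth lines at 2 per year is 230 / 2 = 115 years. Length of B = 0.304 × 115 = 35.0 mm.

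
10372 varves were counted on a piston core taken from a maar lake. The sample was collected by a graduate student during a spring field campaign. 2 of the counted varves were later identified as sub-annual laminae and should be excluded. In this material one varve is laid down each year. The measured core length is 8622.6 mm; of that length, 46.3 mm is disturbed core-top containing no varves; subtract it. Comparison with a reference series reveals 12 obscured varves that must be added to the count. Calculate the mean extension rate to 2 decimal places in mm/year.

True varve count = 10372 − 2 + 12 = 10382.
The growth record spans 8622.6 − 46.3 = 8576.3 mm.
8576.3 mm over 10382 years gives 8576.3 / 10382 ≈ 0.83 mm/year.

0.83 mm/year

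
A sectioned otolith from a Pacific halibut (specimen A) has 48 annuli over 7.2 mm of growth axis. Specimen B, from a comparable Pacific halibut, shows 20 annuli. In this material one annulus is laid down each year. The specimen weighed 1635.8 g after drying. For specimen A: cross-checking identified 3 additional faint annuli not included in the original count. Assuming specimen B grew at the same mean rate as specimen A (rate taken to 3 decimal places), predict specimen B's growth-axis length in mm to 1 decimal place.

2.8 mm

Specimen A: true annulus count = 48 + 3 = 51.
A: 7.2 mm over 51 years gives 7.2 / 51 ≈ 0.141 mm/year.
Length of B = 0.141 × 20 = 2.8 mm.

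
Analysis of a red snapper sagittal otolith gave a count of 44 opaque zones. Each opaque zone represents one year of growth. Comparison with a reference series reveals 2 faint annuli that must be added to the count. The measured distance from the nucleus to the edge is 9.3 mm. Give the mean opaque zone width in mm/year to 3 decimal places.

0.202 mm/year

Adjusted count: 44 + 2 = 46 opaque zones.
Extension rate ≈ 9.3 / 46 = 0.202 mm/year.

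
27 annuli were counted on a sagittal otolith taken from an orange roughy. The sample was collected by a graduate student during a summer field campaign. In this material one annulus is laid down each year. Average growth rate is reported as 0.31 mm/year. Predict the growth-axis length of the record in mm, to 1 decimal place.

8.4 mm

The record spans 27 years at 0.31 mm per year.
Predicted length = 0.31 mm/year × 27 years = 8.4 mm.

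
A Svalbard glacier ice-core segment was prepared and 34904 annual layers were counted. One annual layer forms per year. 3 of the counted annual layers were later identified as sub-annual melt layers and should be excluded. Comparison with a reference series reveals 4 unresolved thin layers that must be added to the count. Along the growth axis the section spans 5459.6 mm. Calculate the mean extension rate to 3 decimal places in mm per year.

True annual layer count = 34904 − 3 + 4 = 34905.
Extension rate ≈ 5459.6 / 34905 = 0.156 mm per year.

0.156 mm per year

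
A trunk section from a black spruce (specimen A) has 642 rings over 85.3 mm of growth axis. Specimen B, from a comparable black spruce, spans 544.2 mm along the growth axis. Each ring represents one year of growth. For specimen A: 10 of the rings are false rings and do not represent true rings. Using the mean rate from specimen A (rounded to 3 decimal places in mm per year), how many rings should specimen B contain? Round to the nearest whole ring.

Specimen A: true ring count = 642 − 10 = 632.
A: Extension rate ≈ 85.3 / 632 = 0.135 mm/yr.
B spans 544.2 / 0.135 = 4031.11 years ≈ 4031 rings.

4031 rings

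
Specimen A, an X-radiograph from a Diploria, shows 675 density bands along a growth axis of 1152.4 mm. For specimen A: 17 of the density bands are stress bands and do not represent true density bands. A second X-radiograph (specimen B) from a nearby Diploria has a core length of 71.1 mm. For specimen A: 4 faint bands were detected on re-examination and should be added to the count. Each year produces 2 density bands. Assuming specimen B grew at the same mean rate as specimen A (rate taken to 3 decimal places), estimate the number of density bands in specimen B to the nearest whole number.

41 density bands

Specimen A: adjusted count: 675 − 17 + 4 = 662 density bands.
Specimen A: 662 density bands at 2 per year is 662 / 2 = 331 years.
A: Mean rate = 1152.4 mm / 331 years ≈ 3.482 mm per year.
For B, 71.1 / 3.482 = 20.42 years; at 2 density bands per year that is 20.42 × 2 ≈ 41 density bands.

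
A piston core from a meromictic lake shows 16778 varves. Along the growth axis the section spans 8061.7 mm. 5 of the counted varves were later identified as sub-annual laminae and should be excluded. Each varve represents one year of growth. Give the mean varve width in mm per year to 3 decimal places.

0.481 mm per year

Adjusted count: 16778 − 5 = 16773 varves.
Extension rate ≈ 8061.7 / 16773 = 0.481 mm per year.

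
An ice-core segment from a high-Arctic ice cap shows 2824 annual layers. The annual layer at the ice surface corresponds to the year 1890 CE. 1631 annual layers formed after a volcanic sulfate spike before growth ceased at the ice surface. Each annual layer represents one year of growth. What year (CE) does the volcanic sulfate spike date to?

There are 1631 annual layers younger than the volcanic sulfate spike.
Counting back 1631 years from 1890 CE places the volcanic sulfate spike in 1890 − 1631 = 259 CE.

259 CE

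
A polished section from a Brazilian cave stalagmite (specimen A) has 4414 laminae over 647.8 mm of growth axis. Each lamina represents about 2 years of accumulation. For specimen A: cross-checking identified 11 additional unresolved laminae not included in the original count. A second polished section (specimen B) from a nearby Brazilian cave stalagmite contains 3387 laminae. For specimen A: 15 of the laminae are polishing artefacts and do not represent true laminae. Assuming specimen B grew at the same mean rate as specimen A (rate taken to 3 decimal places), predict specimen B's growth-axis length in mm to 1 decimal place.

Specimen A: true lamina count = 4414 − 15 + 11 = 4410.
Specimen A: multiplying by 2 years per lamina: 4410 × 2 = 8820 years.
A: Mean rate = 647.8 mm / 8820 years ≈ 0.073 mm/yr.
Specimen B: at 2 years per lamina, 3387 × 2 = 6774 years. B's length ≈ 0.073 × 6774 = 494.5 mm.

494.5 mm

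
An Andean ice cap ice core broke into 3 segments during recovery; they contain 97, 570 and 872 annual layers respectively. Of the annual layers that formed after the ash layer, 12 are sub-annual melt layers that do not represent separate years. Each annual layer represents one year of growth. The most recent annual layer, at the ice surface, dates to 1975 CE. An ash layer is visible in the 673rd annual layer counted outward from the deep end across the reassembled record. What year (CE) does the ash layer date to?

1121 CE

Total annual layers = 97 + 570 + 872 = 1539.
The ash layer sits at annual layer 673 from the deep end, so 1539 − 673 = 866 annual layers formed after it.
866 − 12 false = 854 true annual layers after the ash layer.
1975 − 854 = 1121 CE.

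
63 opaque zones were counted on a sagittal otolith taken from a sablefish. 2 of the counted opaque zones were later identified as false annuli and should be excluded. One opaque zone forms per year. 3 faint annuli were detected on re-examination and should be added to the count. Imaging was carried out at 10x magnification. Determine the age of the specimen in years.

True opaque zone count = 63 − 2 + 3 = 64.
One opaque zone per year makes the duration 64 years.

64 yr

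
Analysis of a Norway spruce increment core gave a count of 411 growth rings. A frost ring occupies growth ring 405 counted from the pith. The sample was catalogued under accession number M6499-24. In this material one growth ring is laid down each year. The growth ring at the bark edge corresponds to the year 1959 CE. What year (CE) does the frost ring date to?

411 − 405 = 6 growth rings lie beyond the frost ring toward the bark edge.
The growth ring at the bark edge is 1959 CE, so the frost ring dates to 1959 − 6 = 1953 CE.

1953 CE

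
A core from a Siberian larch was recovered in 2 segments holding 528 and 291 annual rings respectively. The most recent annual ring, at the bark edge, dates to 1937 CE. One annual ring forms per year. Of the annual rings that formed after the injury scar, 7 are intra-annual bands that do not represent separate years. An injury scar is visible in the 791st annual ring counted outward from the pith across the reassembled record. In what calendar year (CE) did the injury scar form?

1916 CE

Total annual rings = 528 + 291 = 819.
The injury scar sits at annual ring 791 from the pith, so 819 − 791 = 28 annual rings formed after it.
Excluding 7 false annual rings: 28 − 7 = 21.
1937 − 21 = 1916 CE.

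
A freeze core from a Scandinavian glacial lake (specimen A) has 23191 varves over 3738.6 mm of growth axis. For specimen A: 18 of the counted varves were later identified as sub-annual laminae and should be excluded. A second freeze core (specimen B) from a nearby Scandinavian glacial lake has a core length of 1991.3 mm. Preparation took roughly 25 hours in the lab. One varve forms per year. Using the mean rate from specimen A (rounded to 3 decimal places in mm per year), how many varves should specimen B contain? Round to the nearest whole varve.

12368 varves

Specimen A: after corrections the count is 23191 − 18 = 23173 varves.
A: Extension rate ≈ 3738.6 / 23173 = 0.161 mm/yr.
Specimen B: 1991.3 mm / 0.161 mm per year = 12368.32 years ≈ 12368 varves.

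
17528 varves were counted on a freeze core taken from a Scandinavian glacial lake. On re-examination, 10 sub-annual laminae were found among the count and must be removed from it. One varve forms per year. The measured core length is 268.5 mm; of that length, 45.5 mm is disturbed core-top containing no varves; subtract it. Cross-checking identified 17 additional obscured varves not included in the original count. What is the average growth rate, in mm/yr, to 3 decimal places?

0.013 mm/yr

After corrections the count is 17528 − 10 + 17 = 17535 varves.
Removing the 45.5 mm offcut leaves 268.5 − 45.5 = 223.0 mm.
Mean rate = 223.0 mm / 17535 years ≈ 0.013 mm/yr.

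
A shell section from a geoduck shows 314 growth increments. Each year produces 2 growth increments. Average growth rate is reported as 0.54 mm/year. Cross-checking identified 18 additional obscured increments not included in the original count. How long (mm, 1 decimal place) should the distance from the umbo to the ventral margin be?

After corrections the count is 314 + 18 = 332 growth increments.
332 growth increments at 2 per year is 332 / 2 = 166 years.
Predicted length = 0.54 mm/year × 166 years = 89.6 mm.

89.6 mm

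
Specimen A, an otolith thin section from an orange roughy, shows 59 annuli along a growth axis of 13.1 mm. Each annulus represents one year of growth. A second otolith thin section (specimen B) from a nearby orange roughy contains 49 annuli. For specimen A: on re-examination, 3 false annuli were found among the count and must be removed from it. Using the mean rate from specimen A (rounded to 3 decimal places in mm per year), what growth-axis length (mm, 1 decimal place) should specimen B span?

Specimen A: true annulus count = 59 − 3 = 56.
A: 13.1 mm over 56 years gives 13.1 / 56 ≈ 0.234 mm per year.
B's length ≈ 0.234 × 49 = 11.5 mm.

11.5 mm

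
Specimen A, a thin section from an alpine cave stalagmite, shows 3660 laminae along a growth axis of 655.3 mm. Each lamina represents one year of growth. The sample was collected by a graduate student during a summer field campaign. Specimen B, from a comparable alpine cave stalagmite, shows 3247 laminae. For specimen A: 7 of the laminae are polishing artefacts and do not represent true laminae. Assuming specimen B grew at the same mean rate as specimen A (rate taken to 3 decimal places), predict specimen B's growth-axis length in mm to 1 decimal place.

581.2 mm

Specimen A: true lamina count = 3660 − 7 = 3653.
A: 655.3 mm over 3653 years gives 655.3 / 3653 ≈ 0.179 mm/year.
Length of B = 0.179 × 3247 = 581.2 mm.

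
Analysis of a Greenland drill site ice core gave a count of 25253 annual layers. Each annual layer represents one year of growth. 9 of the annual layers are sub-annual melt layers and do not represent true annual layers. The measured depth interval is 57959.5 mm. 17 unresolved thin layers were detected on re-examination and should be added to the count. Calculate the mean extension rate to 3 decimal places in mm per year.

2.294 mm per year

After corrections the count is 25253 − 9 + 17 = 25261 annual layers.
Mean rate = 57959.5 mm / 25261 years ≈ 2.294 mm per year.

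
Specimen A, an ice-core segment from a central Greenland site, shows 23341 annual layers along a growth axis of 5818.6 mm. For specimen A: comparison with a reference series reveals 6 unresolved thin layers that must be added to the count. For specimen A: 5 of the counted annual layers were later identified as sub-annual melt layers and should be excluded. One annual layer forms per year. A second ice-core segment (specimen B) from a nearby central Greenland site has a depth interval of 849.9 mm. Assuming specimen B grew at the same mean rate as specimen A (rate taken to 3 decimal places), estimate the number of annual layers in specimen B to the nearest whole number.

3413 annual layers

Specimen A: correcting the raw count gives 23341 − 5 + 6 = 23342 true annual layers.
A: Extension rate ≈ 5818.6 / 23342 = 0.249 mm per year.
For B, 849.9 / 0.249 = 3413.25 years ≈ 3413 annual layers.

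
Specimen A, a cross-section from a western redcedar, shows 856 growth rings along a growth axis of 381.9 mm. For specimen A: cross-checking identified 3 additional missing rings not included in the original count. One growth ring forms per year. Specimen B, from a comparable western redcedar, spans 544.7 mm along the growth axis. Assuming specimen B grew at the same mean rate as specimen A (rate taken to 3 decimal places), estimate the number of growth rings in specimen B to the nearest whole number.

Specimen A: after corrections the count is 856 + 3 = 859 growth rings.
A: 381.9 mm over 859 years gives 381.9 / 859 ≈ 0.445 mm/year.
For B, 544.7 / 0.445 = 1224.04 years ≈ 1224 growth rings.

1224 growth rings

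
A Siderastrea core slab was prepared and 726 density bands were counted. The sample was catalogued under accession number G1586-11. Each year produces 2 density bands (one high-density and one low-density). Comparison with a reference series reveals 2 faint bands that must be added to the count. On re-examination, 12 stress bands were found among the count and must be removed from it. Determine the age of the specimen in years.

358 years

After corrections the count is 726 − 12 + 2 = 716 density bands.
716 density bands at 2 per year is 716 / 2 = 358 years.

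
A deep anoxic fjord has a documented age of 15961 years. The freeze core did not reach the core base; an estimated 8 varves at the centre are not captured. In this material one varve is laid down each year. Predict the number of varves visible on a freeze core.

Expected varves over 15961 years: 15961.
15961 − 8 missed = 15953 varves expected in the prepared section.

15953 varves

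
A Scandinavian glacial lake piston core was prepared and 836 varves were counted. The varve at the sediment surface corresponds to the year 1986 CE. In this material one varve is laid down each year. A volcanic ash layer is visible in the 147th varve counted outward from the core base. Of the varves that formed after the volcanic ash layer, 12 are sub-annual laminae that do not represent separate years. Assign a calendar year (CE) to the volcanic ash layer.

The volcanic ash layer sits at varve 147 from the core base, so 836 − 147 = 689 varves formed after it.
Removing the 12 false varves leaves 689 − 12 = 677 true varves beyond the volcanic ash layer.
1986 − 677 = 1309 CE.

1309 CE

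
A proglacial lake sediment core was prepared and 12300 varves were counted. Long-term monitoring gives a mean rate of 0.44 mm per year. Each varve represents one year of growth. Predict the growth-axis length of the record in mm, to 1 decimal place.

5412.0 mm

12300 years of growth are recorded.
12300 years at 0.44 mm/year gives 0.44 × 12300 = 5412.0 mm.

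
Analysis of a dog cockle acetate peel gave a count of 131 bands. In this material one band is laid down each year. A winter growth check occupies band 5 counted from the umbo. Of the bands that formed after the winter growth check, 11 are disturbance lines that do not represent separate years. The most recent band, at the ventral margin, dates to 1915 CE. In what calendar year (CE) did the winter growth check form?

1800 CE

131 − 5 = 126 bands lie beyond the winter growth check toward the ventral margin.
Removing the 11 false bands leaves 126 − 11 = 115 true bands beyond the winter growth check.
1915 − 115 = 1800 CE.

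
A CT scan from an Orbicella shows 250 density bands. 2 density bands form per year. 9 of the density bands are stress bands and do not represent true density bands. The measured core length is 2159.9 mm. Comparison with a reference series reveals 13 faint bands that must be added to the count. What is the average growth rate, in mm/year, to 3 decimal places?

Correcting the raw count gives 250 − 9 + 13 = 254 true density bands.
Dividing by 2 density bands per year: 254 / 2 = 127 years.
2159.9 mm over 127 years gives 2159.9 / 127 ≈ 17.007 mm/year.

17.007 mm/year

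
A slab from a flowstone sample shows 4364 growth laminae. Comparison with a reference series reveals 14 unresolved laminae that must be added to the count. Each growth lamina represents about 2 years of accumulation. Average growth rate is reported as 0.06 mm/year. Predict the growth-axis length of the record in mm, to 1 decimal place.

525.4 mm

True growth lamina count = 4364 + 14 = 4378.
At 2 years per growth lamina, 4378 × 2 = 8756 years.
8756 years at 0.06 mm/year gives 0.06 × 8756 = 525.4 mm.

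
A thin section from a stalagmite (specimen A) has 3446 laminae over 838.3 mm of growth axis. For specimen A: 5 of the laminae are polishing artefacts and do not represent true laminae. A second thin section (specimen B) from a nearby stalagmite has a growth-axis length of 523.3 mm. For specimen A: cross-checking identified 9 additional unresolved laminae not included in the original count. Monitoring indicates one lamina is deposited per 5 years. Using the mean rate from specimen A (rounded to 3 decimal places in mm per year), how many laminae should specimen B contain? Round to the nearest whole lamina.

2136 laminae

Specimen A: adjusted count: 3446 − 5 + 9 = 3450 laminae.
Specimen A: at 5 years per lamina, 3450 × 5 = 17250 years.
A: Mean rate = 838.3 mm / 17250 years ≈ 0.049 mm/yr.
For B, 523.3 / 0.049 = 10679.59 years; at 5 years per lamina that is 10679.59 / 5 ≈ 2136 laminae.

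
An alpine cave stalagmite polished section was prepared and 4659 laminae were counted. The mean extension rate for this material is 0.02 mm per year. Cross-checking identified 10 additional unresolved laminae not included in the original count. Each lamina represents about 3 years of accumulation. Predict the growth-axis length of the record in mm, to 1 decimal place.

Correcting the raw count gives 4659 + 10 = 4669 true laminae.
Multiplying by 3 years per lamina: 4669 × 3 = 14007 years.
14007 years at 0.02 mm/year gives 0.02 × 14007 = 280.1 mm.

280.1 mm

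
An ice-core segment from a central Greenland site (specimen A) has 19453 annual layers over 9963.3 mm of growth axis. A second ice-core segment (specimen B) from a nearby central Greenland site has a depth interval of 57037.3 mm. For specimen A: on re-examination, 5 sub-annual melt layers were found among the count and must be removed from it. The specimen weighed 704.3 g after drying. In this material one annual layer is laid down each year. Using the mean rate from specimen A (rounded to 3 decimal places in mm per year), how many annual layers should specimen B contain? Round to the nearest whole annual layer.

Specimen A: after corrections the count is 19453 − 5 = 19448 annual layers.
A: Mean rate = 9963.3 mm / 19448 years ≈ 0.512 mm/year.
For B, 57037.3 / 0.512 = 111400.98 years ≈ 111401 annual layers.

111401 annual layers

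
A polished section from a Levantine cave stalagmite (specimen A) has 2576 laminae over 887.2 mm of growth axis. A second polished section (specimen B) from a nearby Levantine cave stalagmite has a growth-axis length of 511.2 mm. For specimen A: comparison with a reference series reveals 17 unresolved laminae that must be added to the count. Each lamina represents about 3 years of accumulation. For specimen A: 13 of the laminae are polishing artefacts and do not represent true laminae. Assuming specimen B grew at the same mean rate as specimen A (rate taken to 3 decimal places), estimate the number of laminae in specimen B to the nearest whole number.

1482 laminae

Specimen A: correcting the raw count gives 2576 − 13 + 17 = 2580 true laminae.
Specimen A: multiplying by 3 years per lamina: 2580 × 3 = 7740 years.
A: Mean rate = 887.2 mm / 7740 years ≈ 0.115 mm/yr.
For B, 511.2 / 0.115 = 4445.22 years; at 3 years per lamina that is 4445.22 / 3 ≈ 1482 laminae.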